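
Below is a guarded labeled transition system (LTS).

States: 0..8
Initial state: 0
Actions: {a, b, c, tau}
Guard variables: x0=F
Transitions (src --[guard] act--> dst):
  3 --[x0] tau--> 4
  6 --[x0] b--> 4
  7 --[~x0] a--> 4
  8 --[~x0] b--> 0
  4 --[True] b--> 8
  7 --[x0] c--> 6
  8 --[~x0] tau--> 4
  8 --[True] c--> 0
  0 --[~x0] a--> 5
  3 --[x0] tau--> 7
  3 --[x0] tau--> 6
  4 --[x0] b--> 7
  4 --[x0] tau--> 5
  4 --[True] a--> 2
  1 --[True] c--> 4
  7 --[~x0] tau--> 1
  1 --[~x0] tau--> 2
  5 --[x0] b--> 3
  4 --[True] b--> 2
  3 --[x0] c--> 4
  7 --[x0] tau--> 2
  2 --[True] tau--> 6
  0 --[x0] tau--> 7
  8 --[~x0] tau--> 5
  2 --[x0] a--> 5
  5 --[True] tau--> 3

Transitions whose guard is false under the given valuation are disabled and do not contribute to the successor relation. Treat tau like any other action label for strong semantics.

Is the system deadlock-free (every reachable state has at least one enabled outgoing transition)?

Answer: DEADLOCK at state 3

Working:
Reachable = {0,3,5}
  0: a→5  [1 out]
  3: ∅  [STUCK]
  5: tau→3  [1 out]
Path to 3: a·tau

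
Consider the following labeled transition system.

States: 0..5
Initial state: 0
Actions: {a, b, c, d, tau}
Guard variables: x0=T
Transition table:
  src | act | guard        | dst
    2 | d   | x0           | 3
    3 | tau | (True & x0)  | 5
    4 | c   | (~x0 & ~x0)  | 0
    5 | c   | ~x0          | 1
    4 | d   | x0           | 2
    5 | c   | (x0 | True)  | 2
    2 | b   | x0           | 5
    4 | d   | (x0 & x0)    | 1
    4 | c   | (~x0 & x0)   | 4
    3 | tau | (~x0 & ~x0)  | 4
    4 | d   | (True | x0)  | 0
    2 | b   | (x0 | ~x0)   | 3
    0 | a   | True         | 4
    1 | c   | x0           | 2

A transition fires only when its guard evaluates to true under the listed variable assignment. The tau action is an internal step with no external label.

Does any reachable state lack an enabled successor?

Reachable = {0,1,2,3,4,5}
  0: a→4  [1 exit(s)]
  1: c→2  [1 exit(s)]
  2: b→3  b→5  d→3  [3 exit(s)]
  3: tau→5  [1 exit(s)]
  4: d→0  d→1  d→2  [3 exit(s)]
  5: c→2  [1 exit(s)]

Answer: DEADLOCK-FREE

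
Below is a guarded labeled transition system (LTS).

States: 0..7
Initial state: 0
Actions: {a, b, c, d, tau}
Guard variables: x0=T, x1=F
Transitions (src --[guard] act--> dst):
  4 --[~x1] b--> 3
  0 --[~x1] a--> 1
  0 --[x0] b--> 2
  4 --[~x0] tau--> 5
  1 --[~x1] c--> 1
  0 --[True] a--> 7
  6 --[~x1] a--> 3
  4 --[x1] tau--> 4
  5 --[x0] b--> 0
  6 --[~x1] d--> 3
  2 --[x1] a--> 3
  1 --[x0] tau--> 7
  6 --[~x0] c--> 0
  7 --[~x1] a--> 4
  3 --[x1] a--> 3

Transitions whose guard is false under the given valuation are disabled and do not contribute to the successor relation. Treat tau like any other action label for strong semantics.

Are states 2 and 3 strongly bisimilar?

Answer: BISIMILAR

Analysis:
Bisimulation quotient by refinement:
  π0 = {{0,1,2,3,4,5,6,7}}
  π1 = {{0},{1},{2,3},{4,5},{6},{7}}
  π2 = {{0},{1},{2,3},{4},{5},{6},{7}}
stable after 3 split(s): 7 block(s)
class of 2: {2,3}; class of 3: {2,3}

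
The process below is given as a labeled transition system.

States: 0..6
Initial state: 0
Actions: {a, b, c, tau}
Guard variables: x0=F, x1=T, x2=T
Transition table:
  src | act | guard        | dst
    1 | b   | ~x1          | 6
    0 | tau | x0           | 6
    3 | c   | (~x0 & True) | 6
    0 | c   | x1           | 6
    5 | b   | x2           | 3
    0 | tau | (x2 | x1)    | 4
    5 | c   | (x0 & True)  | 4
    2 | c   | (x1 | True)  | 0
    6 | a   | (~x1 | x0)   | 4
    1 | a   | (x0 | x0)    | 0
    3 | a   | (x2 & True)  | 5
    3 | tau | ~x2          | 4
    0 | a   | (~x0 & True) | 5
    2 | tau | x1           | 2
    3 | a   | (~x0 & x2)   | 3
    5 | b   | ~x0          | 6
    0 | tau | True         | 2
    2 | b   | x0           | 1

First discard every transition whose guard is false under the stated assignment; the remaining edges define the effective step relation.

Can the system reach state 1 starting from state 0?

Answer: UNREACHABLE

Working:
After dropping false guards: 11 live edges.
L0 = {0}
L1 = {2,4,5,6}  cumulative {0,2,4,5,6}
L2 = {3}  cumulative {0,2,3,4,5,6}
R = {0,2,3,4,5,6}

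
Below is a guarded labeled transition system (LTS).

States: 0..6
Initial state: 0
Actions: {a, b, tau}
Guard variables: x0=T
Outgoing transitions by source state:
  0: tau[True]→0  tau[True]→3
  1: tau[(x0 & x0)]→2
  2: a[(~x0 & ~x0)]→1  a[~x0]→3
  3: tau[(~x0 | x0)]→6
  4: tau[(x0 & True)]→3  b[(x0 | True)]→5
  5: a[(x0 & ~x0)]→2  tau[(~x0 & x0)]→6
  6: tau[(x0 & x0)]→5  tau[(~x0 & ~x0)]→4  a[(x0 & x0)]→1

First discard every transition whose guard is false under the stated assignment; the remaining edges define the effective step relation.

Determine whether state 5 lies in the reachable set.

Answer: REACHABLE

Working:
8 transition(s) survive guard evaluation.
depth 0: {0}
depth 1: {3}  total {0,3}
depth 2: {6}  total {0,3,6}
depth 3: {1,5}  total {0,1,3,5,6}
depth 4: {2}  total {0,1,2,3,5,6}
Reach set: {0,1,2,3,5,6}
Path to 5: tau·tau·tau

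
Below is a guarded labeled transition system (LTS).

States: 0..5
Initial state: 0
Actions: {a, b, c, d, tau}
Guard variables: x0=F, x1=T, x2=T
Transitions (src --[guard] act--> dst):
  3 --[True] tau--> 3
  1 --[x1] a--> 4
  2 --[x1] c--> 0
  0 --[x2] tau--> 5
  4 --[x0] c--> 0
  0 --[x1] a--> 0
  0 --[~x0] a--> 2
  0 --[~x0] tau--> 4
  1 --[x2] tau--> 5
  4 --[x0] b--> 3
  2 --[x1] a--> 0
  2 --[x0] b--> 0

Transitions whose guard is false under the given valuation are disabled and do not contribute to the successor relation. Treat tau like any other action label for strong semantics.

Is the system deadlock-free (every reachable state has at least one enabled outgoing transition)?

Answer: DEADLOCK at state 4

Analysis:
Reach set: {0,2,4,5}
  0: a→0  a→2  tau→4  tau→5  [4 exit(s)]
  2: a→0  c→0  [2 exit(s)]
  4: ∅  [no exit]
  5: ∅  [no exit]
witness 4: tau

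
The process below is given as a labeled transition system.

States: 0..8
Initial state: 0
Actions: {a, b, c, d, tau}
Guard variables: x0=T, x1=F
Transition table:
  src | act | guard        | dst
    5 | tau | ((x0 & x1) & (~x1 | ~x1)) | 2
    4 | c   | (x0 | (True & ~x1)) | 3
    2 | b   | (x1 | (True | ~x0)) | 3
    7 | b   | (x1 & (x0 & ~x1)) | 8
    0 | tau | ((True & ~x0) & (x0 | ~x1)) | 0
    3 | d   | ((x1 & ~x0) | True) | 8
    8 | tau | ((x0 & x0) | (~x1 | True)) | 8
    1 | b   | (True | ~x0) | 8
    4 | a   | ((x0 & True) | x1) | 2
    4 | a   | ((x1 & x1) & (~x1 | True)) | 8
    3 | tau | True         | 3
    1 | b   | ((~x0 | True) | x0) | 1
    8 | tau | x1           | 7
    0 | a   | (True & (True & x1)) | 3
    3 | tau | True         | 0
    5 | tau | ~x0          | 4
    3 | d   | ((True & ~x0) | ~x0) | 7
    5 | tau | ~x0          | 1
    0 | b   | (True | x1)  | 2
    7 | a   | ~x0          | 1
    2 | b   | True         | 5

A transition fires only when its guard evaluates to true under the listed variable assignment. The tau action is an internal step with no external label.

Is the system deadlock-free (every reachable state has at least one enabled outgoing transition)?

Reachable = {0,2,3,5,8}
  0: b→2  [1 exit(s)]
  2: b→3  b→5  [2 exit(s)]
  3: d→8  tau→0  tau→3  [3 exit(s)]
  5: ∅  [deadlock]
  8: tau→8  [1 exit(s)]
trace reaching 5: b·b

Answer: DEADLOCK at state 5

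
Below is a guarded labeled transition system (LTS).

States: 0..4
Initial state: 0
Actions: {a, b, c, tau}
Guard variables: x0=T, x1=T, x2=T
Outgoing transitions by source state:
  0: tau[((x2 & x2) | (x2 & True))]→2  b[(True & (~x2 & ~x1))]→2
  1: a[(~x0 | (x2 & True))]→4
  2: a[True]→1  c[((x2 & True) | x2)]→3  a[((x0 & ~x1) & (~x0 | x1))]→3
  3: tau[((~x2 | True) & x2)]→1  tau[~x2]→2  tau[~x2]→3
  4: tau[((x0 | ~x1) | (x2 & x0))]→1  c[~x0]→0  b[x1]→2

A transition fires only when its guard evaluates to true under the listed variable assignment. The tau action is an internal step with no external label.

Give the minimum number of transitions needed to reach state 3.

Breadth-first toward 3:
  Layer 0: {0}
  Layer 1: {2}
  Layer 2: {1,3}
first hit 3 at d=2 via tau·c

Answer: 2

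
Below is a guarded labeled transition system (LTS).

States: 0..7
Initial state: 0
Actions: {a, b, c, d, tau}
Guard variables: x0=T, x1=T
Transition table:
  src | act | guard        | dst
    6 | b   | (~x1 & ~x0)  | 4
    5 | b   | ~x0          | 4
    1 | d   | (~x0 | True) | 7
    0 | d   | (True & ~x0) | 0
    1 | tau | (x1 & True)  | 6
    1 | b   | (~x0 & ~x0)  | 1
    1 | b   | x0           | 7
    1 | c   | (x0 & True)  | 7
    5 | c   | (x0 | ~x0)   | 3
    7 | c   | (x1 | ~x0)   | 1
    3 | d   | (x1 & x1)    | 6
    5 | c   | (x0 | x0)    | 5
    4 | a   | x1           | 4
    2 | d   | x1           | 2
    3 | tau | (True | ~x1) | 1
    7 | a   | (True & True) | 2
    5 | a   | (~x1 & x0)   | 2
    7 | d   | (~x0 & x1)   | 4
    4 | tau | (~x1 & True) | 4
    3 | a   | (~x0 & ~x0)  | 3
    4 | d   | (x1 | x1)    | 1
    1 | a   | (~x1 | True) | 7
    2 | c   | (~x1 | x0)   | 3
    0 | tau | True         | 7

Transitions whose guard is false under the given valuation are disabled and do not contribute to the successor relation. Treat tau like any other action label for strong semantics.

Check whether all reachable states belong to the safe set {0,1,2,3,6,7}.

Allowed set {0,1,2,3,6,7}
R = {0,1,2,3,6,7}
  0: ok
  1: ok
  2: ok
  3: ok
  6: ok
  7: ok

Answer: INVARIANT HOLDS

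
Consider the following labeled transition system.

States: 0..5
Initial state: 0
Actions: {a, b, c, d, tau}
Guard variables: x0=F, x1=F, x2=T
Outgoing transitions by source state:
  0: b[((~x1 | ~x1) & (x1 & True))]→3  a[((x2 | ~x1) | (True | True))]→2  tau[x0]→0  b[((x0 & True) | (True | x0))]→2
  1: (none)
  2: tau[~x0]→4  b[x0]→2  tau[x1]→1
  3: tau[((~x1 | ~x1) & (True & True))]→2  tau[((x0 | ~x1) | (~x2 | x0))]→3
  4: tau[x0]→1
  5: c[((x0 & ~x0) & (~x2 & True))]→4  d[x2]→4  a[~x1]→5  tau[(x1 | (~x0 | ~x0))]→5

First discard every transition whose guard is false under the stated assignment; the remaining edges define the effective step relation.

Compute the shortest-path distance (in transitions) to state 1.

Breadth-first toward 1:
  depth 0: {0}
  depth 1: {2}
  depth 2: {4}
1 never appears.

Answer: UNREACHABLE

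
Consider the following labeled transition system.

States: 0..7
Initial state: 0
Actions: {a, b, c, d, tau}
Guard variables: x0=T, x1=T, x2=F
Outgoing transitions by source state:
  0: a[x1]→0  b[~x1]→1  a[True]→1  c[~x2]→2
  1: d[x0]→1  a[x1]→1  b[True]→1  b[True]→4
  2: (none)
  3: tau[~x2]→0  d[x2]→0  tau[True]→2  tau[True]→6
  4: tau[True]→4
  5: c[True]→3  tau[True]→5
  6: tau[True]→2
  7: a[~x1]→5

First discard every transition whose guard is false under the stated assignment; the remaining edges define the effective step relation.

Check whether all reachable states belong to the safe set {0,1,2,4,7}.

Safe = {0,1,2,4,7}
Reach set: {0,1,2,4}
  0: ✓
  1: ✓
  2: ✓
  4: ✓

Answer: INVARIANT HOLDS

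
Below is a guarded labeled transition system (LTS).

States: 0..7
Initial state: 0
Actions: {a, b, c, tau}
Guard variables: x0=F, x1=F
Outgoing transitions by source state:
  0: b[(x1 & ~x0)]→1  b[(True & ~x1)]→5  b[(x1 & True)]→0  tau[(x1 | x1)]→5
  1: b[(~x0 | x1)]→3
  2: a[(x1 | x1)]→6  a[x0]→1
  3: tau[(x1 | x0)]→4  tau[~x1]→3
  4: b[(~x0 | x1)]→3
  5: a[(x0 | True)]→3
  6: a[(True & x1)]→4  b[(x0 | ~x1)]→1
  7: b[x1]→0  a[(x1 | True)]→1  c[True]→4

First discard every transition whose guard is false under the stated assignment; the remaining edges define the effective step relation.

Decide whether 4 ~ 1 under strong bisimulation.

Answer: BISIMILAR

Analysis:
Refine partition for ~:
  π0 = {{0,1,2,3,4,5,6,7}}
  π1 = {{0,1,4,6},{2},{3},{5},{7}}
  π2 = {{0},{1,4},{2},{3},{5},{6},{7}}
Fixed point at round 3; 7 class(es).
[4]={1,4}  [1]={1,4}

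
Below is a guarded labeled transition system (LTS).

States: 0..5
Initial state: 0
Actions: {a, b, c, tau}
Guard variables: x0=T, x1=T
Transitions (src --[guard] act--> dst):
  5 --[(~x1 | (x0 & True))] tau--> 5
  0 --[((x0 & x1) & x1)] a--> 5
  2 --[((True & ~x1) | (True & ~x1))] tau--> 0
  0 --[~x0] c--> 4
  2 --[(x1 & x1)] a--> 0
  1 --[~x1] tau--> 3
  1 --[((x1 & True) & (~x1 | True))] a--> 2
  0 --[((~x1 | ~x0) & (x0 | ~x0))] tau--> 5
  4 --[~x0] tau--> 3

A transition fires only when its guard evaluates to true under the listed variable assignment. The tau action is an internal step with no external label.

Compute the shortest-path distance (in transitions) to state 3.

Answer: UNREACHABLE

Working:
Breadth-first toward 3:
  Layer 0: {0}
  Layer 1: {5}
3 never appears.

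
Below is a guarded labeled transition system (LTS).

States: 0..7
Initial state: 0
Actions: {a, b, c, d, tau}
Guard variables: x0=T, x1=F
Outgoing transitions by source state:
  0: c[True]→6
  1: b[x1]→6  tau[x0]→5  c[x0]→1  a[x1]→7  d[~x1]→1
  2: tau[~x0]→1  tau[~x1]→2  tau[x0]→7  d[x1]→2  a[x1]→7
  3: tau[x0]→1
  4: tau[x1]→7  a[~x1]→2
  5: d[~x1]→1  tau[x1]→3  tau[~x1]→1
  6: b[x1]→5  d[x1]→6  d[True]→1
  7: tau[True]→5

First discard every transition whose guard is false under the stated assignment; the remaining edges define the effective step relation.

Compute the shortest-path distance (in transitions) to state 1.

Layered search for 1:
  depth 0: {0}
  depth 1: {6}
  depth 2: {1}
depth(1)=2, e.g. c·d

Answer: 2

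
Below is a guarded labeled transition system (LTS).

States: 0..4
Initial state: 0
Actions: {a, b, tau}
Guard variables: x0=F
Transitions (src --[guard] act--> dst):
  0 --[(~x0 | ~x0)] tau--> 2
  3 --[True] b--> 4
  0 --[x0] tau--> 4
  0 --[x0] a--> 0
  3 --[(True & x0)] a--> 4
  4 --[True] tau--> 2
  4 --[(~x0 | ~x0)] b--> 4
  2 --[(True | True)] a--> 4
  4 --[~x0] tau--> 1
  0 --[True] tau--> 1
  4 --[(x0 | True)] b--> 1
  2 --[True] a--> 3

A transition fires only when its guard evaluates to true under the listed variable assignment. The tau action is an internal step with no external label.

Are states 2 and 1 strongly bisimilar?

Answer: NOT BISIMILAR

Trace:
Compute ~ classes (split until stable):
  π0 = {{0,1,2,3,4}}
  π1 = {{0},{1},{2},{3},{4}}
stable after 2 split(s): 5 block(s)
[2]={2}  [1]={1}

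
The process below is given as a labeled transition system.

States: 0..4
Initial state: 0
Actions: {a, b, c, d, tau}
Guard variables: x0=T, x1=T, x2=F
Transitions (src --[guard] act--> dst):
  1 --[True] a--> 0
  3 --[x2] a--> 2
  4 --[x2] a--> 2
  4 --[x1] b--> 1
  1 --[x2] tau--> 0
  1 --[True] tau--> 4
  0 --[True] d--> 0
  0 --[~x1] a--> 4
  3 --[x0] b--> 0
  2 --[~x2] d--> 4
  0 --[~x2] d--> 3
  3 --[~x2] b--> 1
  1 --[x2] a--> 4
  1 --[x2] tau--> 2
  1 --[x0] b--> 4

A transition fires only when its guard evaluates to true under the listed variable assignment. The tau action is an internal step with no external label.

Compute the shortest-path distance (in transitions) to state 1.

Answer: 2

Trace:
BFS to 1:
  depth 0: {0}
  depth 1: {3}
  depth 2: {1}
depth(1)=2, e.g. d·b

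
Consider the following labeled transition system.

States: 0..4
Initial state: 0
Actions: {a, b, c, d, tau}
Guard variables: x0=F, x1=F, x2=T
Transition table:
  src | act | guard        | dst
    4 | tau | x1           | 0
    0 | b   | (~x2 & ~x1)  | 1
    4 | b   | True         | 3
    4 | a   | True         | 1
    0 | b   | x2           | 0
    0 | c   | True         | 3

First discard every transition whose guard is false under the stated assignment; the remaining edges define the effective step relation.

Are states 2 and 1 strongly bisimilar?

Answer: BISIMILAR

Working:
Refine partition for ~:
  π0 = {{0,1,2,3,4}}
  π1 = {{0},{1,2,3},{4}}
stable after 2 split(s): 3 block(s)
class of 2: {1,2,3}; class of 1: {1,2,3}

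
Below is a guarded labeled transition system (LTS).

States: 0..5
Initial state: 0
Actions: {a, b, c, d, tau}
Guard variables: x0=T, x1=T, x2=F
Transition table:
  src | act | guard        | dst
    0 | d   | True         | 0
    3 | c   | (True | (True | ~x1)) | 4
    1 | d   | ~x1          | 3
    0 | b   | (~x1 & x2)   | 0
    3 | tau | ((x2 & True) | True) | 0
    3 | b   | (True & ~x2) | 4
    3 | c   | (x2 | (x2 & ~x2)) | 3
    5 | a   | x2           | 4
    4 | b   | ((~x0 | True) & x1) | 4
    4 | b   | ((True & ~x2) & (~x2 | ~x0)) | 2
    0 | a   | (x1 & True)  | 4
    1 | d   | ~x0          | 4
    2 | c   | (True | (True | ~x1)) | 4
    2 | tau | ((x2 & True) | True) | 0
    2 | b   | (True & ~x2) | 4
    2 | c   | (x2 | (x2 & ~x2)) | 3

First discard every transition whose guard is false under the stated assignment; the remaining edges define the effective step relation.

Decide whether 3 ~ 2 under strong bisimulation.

Refine partition for ~:
  π0 = {{0,1,2,3,4,5}}
  π1 = {{0},{1,5},{2,3},{4}}
Fixed point at round 2; 4 class(es).
class of 3: {2,3}; class of 2: {2,3}

Answer: BISIMILAR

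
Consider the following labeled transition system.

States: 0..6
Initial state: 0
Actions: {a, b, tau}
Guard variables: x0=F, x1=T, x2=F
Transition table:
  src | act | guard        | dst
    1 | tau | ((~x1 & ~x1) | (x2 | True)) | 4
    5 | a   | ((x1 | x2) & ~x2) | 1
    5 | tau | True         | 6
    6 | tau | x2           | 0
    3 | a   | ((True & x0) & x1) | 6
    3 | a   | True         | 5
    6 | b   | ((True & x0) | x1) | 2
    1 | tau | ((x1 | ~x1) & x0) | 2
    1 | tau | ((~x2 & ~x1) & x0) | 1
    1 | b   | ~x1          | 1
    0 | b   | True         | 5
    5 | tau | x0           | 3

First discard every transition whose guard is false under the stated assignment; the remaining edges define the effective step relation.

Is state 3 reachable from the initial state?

After dropping false guards: 6 live edges.
Layer 0: {0}
Layer 1: {5}  cumulative {0,5}
Layer 2: {1,6}  cumulative {0,1,5,6}
Layer 3: {2,4}  cumulative {0,1,2,4,5,6}
Reachable = {0,1,2,4,5,6}

Answer: UNREACHABLE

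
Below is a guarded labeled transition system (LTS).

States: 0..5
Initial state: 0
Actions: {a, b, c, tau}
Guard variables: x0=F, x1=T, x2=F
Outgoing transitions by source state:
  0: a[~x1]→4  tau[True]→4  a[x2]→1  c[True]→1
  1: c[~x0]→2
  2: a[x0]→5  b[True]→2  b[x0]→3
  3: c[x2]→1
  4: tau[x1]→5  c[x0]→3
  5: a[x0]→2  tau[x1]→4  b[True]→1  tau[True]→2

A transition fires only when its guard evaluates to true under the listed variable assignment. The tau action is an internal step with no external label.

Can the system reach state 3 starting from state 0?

Answer: UNREACHABLE

Trace:
Guard filter leaves 8 enabled edge(s).
depth 0: {0}
depth 1: {1,4}  now seen {0,1,4}
depth 2: {2,5}  now seen {0,1,2,4,5}
R = {0,1,2,4,5}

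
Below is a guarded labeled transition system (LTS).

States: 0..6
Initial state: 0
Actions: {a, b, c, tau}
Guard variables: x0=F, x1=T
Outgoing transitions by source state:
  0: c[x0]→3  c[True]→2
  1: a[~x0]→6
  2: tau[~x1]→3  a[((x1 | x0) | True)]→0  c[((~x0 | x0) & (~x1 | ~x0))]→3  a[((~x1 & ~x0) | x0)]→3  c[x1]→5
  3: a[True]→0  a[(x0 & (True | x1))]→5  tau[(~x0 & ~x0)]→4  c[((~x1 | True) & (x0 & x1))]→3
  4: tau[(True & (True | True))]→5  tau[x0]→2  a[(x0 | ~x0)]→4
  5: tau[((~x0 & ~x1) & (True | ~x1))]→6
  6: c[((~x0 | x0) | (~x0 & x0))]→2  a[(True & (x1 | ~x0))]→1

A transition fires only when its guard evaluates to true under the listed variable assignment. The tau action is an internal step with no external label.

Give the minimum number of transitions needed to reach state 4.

Breadth-first toward 4:
  Layer 0: {0}
  Layer 1: {2}
  Layer 2: {3,5}
  Layer 3: {4}
first hit 4 at d=3 via c·c·tau

Answer: 3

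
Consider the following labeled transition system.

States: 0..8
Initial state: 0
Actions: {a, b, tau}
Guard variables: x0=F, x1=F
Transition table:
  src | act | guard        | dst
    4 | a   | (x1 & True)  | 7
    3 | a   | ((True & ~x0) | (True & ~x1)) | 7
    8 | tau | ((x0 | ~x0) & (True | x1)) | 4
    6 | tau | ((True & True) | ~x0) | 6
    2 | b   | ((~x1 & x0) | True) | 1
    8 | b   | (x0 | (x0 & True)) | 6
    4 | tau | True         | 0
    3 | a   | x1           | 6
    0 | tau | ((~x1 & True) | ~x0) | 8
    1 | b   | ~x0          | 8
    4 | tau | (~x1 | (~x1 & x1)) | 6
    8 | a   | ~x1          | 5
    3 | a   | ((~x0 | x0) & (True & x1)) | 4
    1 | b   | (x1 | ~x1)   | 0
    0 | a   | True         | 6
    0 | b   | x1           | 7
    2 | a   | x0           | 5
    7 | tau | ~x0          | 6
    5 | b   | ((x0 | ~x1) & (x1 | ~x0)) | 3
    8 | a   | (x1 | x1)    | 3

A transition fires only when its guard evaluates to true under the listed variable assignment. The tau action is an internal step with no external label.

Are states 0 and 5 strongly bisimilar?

Bisimulation quotient by refinement:
  round 0: {{0,1,2,3,4,5,6,7,8}}
  round 1: {{0,8},{1,2,5},{3},{4,6,7}}
  round 2: {{0},{1},{2},{3},{4},{5},{6,7},{8}}
Fixed point at round 3; 8 class(es).
0∈{0}, 5∈{5}

Answer: NOT BISIMILAR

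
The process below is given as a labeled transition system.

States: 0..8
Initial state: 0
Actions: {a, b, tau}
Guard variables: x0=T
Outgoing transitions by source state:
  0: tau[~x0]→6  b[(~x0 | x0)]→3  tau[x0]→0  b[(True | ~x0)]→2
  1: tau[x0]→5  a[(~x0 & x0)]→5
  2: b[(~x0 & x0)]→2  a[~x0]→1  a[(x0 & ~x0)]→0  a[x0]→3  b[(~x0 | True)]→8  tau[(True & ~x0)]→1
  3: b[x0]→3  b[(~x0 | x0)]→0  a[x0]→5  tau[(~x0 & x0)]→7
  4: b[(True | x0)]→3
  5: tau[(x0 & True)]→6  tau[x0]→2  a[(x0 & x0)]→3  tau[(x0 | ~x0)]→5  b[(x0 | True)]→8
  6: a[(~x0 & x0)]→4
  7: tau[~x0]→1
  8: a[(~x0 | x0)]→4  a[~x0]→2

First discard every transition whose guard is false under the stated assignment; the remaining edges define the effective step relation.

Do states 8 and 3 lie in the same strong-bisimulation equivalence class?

Refine partition for ~:
  π0 = {{0,1,2,3,4,5,6,7,8}}
  π1 = {{0},{1},{2,3},{4},{5},{6,7},{8}}
  π2 = {{0},{1},{2},{3},{4},{5},{6,7},{8}}
8 equivalence class(es) (converged in 3)
[8]={8}  [3]={3}

Answer: NOT BISIMILAR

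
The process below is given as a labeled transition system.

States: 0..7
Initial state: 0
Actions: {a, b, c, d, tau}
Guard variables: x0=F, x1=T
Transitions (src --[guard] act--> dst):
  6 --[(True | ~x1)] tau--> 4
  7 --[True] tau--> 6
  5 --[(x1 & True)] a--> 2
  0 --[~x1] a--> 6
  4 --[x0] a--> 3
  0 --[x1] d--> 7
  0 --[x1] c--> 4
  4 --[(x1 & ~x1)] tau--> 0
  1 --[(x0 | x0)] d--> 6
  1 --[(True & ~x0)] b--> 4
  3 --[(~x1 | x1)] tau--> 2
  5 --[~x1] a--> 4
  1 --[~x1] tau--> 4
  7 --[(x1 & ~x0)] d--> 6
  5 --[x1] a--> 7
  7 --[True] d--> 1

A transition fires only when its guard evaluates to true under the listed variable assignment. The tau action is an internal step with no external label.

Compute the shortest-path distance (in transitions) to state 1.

Layered search for 1:
  L0 = {0}
  L1 = {4,7}
  L2 = {1,6}
1 enters at depth 2; path d·d

Answer: 2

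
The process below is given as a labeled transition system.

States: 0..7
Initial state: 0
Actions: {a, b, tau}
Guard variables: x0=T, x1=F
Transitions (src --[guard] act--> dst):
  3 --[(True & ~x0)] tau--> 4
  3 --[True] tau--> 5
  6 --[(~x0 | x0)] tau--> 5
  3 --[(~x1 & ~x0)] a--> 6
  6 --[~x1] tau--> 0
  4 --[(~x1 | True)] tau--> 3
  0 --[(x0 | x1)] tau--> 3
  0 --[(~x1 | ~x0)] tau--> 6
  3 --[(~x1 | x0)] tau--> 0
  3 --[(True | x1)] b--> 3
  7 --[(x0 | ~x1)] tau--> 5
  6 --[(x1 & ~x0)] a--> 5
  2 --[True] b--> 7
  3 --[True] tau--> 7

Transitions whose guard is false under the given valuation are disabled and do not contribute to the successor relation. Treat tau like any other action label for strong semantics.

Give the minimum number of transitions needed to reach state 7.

Answer: 2

Trace:
Breadth-first toward 7:
  L0 = {0}
  L1 = {3,6}
  L2 = {5,7}
first hit 7 at d=2 via tau·tau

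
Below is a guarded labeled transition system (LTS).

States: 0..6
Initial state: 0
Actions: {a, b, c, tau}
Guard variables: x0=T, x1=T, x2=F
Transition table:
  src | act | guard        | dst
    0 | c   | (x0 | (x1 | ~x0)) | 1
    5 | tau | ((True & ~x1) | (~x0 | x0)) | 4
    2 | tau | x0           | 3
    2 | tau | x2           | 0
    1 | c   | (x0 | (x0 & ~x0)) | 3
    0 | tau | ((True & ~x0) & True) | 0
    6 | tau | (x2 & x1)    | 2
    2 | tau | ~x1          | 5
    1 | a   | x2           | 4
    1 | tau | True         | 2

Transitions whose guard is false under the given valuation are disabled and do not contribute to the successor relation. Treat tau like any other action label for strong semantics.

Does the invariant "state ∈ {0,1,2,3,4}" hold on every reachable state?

Inv-set: {0,1,2,3,4}
R = {0,1,2,3}
  0: safe
  1: safe
  2: safe
  3: safe

Answer: INVARIANT HOLDS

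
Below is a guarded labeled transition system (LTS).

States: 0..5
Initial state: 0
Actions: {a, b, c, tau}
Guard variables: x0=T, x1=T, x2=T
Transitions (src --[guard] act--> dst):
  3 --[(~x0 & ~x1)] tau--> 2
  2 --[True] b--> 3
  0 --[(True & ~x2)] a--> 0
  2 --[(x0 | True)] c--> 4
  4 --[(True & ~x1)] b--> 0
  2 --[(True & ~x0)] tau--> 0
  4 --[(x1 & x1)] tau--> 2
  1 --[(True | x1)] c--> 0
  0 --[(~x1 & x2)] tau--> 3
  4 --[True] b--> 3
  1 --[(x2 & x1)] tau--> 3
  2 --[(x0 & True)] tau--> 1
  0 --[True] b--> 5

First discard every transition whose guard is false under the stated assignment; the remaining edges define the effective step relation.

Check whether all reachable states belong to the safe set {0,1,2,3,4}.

Safe = {0,1,2,3,4}
Reachable = {0,5}
  0: safe
  5: VIOLATES
reach 5 via b — violates

Answer: INVARIANT VIOLATED at state 5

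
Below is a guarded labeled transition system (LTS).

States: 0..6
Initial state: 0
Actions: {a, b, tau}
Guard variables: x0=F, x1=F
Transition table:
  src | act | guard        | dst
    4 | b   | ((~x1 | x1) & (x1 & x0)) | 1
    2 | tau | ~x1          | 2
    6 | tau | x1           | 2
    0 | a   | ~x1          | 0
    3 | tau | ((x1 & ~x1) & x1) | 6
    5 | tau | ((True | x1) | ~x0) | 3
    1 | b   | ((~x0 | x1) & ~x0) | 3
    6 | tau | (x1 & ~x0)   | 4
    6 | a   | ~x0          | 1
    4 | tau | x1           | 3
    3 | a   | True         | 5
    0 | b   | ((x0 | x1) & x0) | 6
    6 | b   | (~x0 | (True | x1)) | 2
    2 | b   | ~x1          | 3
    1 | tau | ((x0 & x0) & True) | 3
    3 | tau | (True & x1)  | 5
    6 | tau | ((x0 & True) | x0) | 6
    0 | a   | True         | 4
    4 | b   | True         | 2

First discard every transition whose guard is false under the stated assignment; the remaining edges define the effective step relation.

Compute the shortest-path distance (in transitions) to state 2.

BFS to 2:
  L0 = {0}
  L1 = {4}
  L2 = {2}
2 enters at depth 2; path a·b

Answer: 2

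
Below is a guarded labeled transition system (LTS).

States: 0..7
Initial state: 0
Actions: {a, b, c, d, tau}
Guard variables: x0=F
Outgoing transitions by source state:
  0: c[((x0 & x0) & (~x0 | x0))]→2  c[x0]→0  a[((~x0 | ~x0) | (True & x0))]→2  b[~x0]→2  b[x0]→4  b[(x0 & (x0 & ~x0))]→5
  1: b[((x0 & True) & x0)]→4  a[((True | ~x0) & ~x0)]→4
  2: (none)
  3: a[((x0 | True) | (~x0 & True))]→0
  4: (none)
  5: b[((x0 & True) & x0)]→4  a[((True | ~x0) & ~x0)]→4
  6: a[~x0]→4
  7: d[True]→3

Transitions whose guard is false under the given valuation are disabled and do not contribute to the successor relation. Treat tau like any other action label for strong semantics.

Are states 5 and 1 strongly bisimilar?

Answer: BISIMILAR

Working:
Refine partition for ~:
  π0 = {{0,1,2,3,4,5,6,7}}
  π1 = {{0},{1,3,5,6},{2,4},{7}}
  π2 = {{0},{1,5,6},{2,4},{3},{7}}
5 equivalence class(es) (converged in 3)
class of 5: {1,5,6}; class of 1: {1,5,6}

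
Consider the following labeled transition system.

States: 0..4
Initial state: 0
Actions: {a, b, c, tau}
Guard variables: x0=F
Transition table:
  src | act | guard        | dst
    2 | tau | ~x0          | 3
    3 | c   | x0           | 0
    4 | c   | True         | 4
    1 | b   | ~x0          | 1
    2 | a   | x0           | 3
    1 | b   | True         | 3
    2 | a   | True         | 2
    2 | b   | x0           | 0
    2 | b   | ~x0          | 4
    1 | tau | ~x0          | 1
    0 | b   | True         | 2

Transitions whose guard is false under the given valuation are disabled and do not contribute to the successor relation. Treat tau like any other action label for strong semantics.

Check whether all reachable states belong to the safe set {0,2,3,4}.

Answer: INVARIANT HOLDS

Trace:
Allowed set {0,2,3,4}
Reachable = {0,2,3,4}
  0: safe
  2: safe
  3: safe
  4: safe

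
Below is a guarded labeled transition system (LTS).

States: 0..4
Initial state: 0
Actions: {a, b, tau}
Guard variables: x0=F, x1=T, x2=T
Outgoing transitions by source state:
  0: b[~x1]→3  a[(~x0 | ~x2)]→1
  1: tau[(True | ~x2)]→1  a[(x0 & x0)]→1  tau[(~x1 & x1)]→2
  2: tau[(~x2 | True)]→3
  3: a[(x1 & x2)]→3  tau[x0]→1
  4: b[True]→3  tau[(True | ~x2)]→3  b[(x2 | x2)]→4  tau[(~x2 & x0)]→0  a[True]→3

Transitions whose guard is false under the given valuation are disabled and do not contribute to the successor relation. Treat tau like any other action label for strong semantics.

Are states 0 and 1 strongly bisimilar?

Compute ~ classes (split until stable):
  round 0: {{0,1,2,3,4}}
  round 1: {{0,3},{1,2},{4}}
  round 2: {{0},{1},{2},{3},{4}}
5 equivalence class(es) (converged in 3)
0∈{0}, 1∈{1}

Answer: NOT BISIMILAR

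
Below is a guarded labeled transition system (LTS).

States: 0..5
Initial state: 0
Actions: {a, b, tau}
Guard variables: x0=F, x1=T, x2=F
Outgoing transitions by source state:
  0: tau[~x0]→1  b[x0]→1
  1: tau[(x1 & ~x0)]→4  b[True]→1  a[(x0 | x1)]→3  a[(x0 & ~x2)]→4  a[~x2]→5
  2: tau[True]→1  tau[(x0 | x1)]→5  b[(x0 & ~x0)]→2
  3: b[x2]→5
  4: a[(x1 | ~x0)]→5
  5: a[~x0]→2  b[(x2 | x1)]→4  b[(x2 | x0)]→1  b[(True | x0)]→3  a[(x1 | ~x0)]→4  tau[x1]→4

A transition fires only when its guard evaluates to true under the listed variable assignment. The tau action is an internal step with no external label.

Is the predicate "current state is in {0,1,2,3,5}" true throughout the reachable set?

Safe = {0,1,2,3,5}
R = {0,1,2,3,4,5}
  0: ✓
  1: ✓
  2: ✓
  3: ✓
  4: VIOLATES
  5: ✓
reach 4 via tau·tau — violates

Answer: INVARIANT VIOLATED at state 4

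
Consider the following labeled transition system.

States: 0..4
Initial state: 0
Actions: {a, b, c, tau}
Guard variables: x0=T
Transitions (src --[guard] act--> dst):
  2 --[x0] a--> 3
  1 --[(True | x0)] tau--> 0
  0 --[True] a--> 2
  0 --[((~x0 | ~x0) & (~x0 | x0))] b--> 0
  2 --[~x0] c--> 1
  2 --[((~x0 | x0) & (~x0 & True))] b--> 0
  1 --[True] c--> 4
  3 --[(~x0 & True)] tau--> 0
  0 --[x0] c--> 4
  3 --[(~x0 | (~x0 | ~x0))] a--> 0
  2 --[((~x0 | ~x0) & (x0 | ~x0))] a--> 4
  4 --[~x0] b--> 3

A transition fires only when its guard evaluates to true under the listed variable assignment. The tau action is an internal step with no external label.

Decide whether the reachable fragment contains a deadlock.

Answer: DEADLOCK at state 3

Trace:
R = {0,2,3,4}
  0: a→2  c→4  [deg 2]
  2: a→3  [deg 1]
  3: ∅  [no exit]
  4: ∅  [no exit]
witness 3: a·a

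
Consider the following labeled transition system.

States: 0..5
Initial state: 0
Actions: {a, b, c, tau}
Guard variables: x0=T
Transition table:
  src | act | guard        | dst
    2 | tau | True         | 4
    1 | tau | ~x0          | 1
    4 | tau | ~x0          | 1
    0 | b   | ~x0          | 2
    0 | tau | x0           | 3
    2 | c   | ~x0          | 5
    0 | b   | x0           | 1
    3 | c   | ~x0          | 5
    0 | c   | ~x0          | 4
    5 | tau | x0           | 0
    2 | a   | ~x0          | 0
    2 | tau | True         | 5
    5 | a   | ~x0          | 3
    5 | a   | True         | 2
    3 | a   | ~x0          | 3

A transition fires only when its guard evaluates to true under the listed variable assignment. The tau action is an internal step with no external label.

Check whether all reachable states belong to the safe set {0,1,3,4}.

Answer: INVARIANT HOLDS

Analysis:
Allowed set {0,1,3,4}
R = {0,1,3}
  0: ok
  1: ok
  3: ok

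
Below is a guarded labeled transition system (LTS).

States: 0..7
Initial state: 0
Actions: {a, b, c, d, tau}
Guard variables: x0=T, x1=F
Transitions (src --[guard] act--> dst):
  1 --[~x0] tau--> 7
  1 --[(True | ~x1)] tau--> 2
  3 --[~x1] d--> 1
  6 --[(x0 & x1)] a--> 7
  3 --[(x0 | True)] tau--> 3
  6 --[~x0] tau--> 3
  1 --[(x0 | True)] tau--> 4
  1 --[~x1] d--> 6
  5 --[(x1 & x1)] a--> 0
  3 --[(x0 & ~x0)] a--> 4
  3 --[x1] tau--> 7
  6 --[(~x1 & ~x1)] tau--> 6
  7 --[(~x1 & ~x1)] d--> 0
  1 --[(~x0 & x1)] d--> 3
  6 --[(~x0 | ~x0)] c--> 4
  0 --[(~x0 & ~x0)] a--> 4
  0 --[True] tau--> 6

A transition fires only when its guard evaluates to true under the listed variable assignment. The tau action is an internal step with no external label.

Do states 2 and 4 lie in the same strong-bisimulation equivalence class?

Compute ~ classes (split until stable):
  P[0] = {{0,1,2,3,4,5,6,7}}
  P[1] = {{0,6},{1,3},{2,4,5},{7}}
  P[2] = {{0,6},{1},{2,4,5},{3},{7}}
stable after 3 split(s): 5 block(s)
2∈{2,4,5}, 4∈{2,4,5}

Answer: BISIMILAR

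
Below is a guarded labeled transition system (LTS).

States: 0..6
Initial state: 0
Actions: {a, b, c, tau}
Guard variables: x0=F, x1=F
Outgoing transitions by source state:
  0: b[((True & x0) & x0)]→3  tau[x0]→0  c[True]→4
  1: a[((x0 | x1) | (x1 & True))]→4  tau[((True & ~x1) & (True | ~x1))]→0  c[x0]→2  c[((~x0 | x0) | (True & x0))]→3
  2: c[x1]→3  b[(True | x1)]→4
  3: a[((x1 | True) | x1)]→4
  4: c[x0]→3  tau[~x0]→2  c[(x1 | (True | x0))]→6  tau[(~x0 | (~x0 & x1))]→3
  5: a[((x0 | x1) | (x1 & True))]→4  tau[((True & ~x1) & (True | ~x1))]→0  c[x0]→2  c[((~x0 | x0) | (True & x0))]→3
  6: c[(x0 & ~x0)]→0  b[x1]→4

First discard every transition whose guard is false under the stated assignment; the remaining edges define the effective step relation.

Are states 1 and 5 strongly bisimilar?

Bisimulation quotient by refinement:
  P[0] = {{0,1,2,3,4,5,6}}
  P[1] = {{0},{1,4,5},{2},{3},{6}}
  P[2] = {{0},{1,5},{2},{3},{4},{6}}
6 equivalence class(es) (converged in 3)
class of 1: {1,5}; class of 5: {1,5}

Answer: BISIMILAR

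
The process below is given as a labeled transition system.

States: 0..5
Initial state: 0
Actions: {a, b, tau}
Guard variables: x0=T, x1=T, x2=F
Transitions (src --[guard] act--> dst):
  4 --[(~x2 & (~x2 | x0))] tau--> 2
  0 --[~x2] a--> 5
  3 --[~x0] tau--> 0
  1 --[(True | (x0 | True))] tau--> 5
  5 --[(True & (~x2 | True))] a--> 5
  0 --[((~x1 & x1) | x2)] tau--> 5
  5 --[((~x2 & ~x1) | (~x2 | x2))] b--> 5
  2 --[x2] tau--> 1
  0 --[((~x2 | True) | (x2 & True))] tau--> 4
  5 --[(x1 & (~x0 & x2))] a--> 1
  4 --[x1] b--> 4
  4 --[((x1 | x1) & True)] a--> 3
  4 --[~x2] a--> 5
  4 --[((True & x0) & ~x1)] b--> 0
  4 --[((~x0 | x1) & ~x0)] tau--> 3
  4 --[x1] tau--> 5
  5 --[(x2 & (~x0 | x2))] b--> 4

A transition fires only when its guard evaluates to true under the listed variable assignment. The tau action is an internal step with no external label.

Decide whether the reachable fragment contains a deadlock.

Reachable = {0,2,3,4,5}
  0: a→5  tau→4  [deg 2]
  2: ∅  [deadlock]
  3: ∅  [deadlock]
  4: a→3  a→5  b→4  tau→2  tau→5  [deg 5]
  5: a→5  b→5  [deg 2]
Path to 2: tau·tau

Answer: DEADLOCK at state 2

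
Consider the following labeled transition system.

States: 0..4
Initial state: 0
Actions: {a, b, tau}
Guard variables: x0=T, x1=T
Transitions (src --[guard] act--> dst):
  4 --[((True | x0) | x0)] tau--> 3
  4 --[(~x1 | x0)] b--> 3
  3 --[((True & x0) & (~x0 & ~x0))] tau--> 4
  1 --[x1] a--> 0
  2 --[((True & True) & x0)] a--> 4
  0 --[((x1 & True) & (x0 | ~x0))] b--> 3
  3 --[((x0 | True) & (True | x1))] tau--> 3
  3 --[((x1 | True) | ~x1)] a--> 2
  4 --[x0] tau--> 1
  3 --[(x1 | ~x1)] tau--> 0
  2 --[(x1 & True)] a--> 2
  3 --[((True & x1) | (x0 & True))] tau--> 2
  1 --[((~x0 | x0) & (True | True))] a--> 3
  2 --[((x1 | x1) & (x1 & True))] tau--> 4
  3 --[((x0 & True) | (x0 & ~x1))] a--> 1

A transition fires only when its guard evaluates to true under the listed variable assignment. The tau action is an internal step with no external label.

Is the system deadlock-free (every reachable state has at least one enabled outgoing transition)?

Reach set: {0,1,2,3,4}
  0: b→3  [1 exit(s)]
  1: a→0  a→3  [2 exit(s)]
  2: a→2  a→4  tau→4  [3 exit(s)]
  3: a→1  a→2  tau→0  tau→2  tau→3  [5 exit(s)]
  4: b→3  tau→1  tau→3  [3 exit(s)]

Answer: DEADLOCK-FREE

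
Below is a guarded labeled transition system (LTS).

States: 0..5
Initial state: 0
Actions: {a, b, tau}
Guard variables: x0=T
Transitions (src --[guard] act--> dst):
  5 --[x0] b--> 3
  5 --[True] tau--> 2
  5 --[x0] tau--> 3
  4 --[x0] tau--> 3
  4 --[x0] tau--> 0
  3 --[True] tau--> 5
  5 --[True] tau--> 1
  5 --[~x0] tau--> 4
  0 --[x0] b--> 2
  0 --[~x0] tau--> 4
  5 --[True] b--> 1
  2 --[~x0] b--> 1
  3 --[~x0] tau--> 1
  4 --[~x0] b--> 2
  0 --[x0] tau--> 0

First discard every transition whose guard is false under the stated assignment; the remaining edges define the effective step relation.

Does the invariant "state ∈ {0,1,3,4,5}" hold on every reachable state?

Answer: INVARIANT VIOLATED at state 2

Working:
Safe = {0,1,3,4,5}
Reachable = {0,2}
  0: safe
  2: VIOLATES
reach 2 via b — violates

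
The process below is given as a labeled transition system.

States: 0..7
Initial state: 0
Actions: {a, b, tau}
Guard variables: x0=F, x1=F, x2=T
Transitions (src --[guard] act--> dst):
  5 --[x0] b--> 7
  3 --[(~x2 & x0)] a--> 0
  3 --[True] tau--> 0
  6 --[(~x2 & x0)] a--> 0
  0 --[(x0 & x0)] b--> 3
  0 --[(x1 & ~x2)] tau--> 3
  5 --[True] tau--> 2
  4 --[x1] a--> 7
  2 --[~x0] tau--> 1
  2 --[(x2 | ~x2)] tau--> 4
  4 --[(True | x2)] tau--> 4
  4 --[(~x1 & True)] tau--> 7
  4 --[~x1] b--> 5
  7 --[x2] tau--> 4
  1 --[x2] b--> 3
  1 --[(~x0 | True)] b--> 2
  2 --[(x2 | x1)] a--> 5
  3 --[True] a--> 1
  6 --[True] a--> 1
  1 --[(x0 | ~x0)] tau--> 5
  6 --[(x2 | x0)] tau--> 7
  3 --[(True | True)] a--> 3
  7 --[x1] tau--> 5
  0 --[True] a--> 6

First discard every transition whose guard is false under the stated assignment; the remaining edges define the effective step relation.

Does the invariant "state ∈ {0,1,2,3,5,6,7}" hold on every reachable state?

Answer: INVARIANT VIOLATED at state 4

Analysis:
Inv-set: {0,1,2,3,5,6,7}
R = {0,1,2,3,4,5,6,7}
  0: ✓
  1: ✓
  2: ✓
  3: ✓
  4: ✗ unsafe
  5: ✓
  6: ✓
  7: ✓
reach 4 via a·tau·tau — violates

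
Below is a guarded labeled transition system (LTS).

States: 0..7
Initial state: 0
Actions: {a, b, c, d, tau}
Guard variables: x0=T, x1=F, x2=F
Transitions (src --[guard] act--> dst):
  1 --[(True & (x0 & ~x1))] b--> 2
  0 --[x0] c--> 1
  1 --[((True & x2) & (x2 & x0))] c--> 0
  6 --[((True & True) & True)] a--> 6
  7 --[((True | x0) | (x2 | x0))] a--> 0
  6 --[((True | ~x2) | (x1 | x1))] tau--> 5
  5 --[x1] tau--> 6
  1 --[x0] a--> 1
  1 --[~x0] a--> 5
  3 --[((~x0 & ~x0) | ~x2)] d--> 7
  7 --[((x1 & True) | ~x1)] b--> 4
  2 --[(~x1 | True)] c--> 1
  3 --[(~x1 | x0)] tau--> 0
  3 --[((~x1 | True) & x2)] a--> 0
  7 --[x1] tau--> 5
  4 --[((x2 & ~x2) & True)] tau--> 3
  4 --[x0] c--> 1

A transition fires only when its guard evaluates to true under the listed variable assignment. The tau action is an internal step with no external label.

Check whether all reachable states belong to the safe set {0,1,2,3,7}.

Allowed set {0,1,2,3,7}
R = {0,1,2}
  0: ✓
  1: ✓
  2: ✓

Answer: INVARIANT HOLDS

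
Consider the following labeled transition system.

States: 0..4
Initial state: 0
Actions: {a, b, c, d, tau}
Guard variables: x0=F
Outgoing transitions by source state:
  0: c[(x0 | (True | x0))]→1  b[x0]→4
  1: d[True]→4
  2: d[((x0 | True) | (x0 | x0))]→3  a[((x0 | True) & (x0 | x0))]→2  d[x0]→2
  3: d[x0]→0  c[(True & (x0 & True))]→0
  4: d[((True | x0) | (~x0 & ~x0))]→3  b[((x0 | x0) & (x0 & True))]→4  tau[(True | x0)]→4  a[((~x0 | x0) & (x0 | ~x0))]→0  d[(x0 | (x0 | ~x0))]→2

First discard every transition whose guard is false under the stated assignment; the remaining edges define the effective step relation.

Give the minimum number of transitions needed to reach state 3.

Layered search for 3:
  Layer 0: {0}
  Layer 1: {1}
  Layer 2: {4}
  Layer 3: {2,3}
first hit 3 at d=3 via c·d·d

Answer: 3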